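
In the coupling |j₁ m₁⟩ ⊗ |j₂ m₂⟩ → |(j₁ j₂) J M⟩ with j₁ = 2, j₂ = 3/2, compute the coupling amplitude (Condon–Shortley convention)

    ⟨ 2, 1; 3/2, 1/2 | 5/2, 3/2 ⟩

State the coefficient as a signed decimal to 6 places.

+√(1/35) = +0.169031

√[6·1!3!2!/7! · 3!1!2!1!4!1!] = √(144/35)
  +(−1)^0/∏(0,1,1,2,2,0)! = 1/4  (running 1/4)
  +(−1)^1/∏(1,0,0,1,3,1)! = -1/6  (running 1/12)
⟨..|..⟩ = √(144/35)·(1/12) = +0.169031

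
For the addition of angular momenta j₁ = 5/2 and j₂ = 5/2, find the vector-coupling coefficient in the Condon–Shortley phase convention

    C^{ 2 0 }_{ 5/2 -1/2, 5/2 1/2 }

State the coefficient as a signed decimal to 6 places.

+0.436436  (= +√(4/21))

√[5·3!2!2!/8! · 2!3!3!2!2!2!] = √(12/7)
  +(−1)^1/∏(1,2,2,2,0,0)! = -1/8  (running -1/8)
  +(−1)^2/∏(2,1,1,1,1,1)! = 1/2  (running 3/8)
  +(−1)^3/∏(3,0,0,0,2,2)! = -1/24  (running 1/3)
⟨..|..⟩ = √(12/7)·(1/3) = +0.436436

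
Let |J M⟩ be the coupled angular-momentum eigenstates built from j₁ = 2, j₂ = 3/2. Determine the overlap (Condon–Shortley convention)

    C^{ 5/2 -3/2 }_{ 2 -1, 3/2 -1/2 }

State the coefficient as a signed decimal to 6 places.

triangle: 1!×3!×2!/7! = 12/5040
(j±m)!: 1!×3!×1!×2!×1!×4! = 288
prefactor² = (2J+1)×Δ×N² = 144/35
  k=0: +1/(0!×1!×3!×1!×0!×1!) = 1/6
  k=1: −1/(1!×0!×2!×0!×1!×2!) = -1/4
Σ = -1/12  ⇒  CG² = 144/35×(-1/12)² = 1/35
CG = −√(1/35) = -0.169031

-0.169031  (= −√(1/35))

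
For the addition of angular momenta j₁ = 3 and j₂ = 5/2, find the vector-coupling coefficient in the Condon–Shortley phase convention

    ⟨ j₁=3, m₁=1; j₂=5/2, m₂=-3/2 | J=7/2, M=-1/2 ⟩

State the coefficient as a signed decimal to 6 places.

+√(8/63) ≈ +0.356348

√[8·2!4!3!/10! · 4!2!1!4!3!4!] = √(18432/175)
  +(−1)^0/∏(0,2,2,1,2,2)! = 1/16  (running 1/16)
  +(−1)^1/∏(1,1,1,0,3,3)! = -1/36  (running 5/144)
⟨..|..⟩ = √(18432/175)·(5/144) = +0.356348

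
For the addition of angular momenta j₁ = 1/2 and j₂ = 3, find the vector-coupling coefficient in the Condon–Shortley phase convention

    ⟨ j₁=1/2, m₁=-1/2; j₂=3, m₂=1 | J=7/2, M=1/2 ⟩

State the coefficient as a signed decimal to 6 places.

+0.654654  (= +√(3/7))

√[8·0!1!6!/8! · 0!1!4!2!4!3!] = √(6912/7)
  +(−1)^0/∏(0,0,1,4,0,2)! = 1/48  (running 1/48)
⟨..|..⟩ = √(6912/7)·(1/48) = +0.654654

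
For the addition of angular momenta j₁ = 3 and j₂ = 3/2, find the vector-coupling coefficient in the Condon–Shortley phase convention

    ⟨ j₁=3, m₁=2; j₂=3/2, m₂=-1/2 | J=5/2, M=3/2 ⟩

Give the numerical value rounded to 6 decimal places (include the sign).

triangle: 2!*4!*1!/8! = 48/40320
(j±m)!: 5!*1!*1!*2!*4!*1! = 5760
prefactor² = (2J+1)*Δ*N² = 288/7
  k=0: +1/(0!*2!*1!*1!*3!*0!) = 1/12
  k=1: −1/(1!*1!*0!*0!*4!*1!) = -1/24
Σ = 1/24  ⇒  CG² = 288/7*1/24² = 1/14
CG = +√(1/14) = +0.267261

+0.267261  (= +√(1/14))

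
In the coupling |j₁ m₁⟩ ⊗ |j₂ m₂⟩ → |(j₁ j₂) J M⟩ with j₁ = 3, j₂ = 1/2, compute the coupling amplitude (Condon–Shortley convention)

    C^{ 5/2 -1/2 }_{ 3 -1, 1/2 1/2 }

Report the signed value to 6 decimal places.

j₁+j₂−J=1  J+j₁−j₂=5  J−j₁+j₂=0  j₁+j₂+J+1=7
(j₁±m₁, j₂±m₂, J±M) = (2,4,1,0,2,3)
P² = 576/7
sum k=1..1:
  [1] −1/12 = -1/12
S = -1/12
C² = P²·S² = 4/7 ; C = -0.755929

−√(4/7) ≈ -0.755929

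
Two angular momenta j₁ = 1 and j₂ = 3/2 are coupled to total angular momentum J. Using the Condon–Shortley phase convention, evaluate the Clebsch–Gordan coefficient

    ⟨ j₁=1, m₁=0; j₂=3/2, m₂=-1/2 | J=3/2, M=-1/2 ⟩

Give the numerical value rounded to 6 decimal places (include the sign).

+√(1/15) = +0.258199

√[4·1!1!2!/5! · 1!1!1!2!1!2!] = √(4/15)
  +(−1)^0/∏(0,1,1,1,0,1)! = 1  (running 1)
  +(−1)^1/∏(1,0,0,0,1,2)! = -1/2  (running 1/2)
⟨..|..⟩ = √(4/15)·(1/2) = +0.258199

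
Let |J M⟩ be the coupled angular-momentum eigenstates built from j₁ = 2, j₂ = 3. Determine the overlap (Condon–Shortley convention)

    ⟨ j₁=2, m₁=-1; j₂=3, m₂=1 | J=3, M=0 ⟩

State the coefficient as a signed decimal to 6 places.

j₁+j₂−J=2  J+j₁−j₂=2  J−j₁+j₂=4  j₁+j₂+J+1=9
(j₁±m₁, j₂±m₂, J±M) = (1,3,4,2,3,3)
P² = 96/5
sum k=1..2:
  [1] −1/12 = -1/12
  [2] +1/8 = 1/8
S = 1/24
C² = P²·S² = 1/30 ; C = +0.182574

+√(1/30) ≈ +0.182574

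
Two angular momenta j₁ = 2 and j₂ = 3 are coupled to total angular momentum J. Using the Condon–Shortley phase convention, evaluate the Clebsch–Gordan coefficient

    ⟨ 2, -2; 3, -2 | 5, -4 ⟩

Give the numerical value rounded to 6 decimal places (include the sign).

+√(3/5) = +0.774597

triangle: 0!×4!×6!/11! = 17280/39916800
(j±m)!: 0!×4!×1!×5!×1!×9! = 1045094400
prefactor² = (2J+1)×Δ×N² = 4976640
  k=0: +1/(0!×0!×4!×1!×0!×5!) = 1/2880
Σ = 1/2880  ⇒  CG² = 4976640×1/2880² = 3/5
CG = +√(3/5) = +0.774597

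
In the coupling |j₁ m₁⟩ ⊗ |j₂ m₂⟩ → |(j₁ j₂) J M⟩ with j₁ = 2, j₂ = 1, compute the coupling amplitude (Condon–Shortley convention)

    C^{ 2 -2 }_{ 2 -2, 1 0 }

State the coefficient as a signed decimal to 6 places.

√[5·1!3!1!/6! · 0!4!1!1!0!4!] = √(24)
  +(−1)^1/∏(1,0,3,0,0,1)! = -1/6  (running -1/6)
⟨..|..⟩ = √(24)·(-1/6) = -0.816497

-0.816497  (= −√(2/3))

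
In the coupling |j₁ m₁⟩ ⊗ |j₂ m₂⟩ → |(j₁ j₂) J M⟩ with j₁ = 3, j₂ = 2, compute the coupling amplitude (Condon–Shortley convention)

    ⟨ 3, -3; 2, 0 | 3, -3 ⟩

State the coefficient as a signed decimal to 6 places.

√[7·2!4!2!/9! · 0!6!2!2!0!6!] = √(3840)
  +(−1)^2/∏(2,0,4,0,0,2)! = 1/96  (running 1/96)
⟨..|..⟩ = √(3840)·(1/96) = +0.645497

+0.645497  (= +√(5/12))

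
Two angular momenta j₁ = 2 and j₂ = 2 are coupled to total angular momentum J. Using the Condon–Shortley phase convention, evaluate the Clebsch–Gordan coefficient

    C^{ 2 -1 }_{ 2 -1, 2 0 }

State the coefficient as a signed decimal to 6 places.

-0.267261

√[5·2!2!2!/7! · 1!3!2!2!1!3!] = √(8/7)
  +(−1)^1/∏(1,1,2,1,0,1)! = -1/2  (running -1/2)
  +(−1)^2/∏(2,0,1,0,1,2)! = 1/4  (running -1/4)
⟨..|..⟩ = √(8/7)·(-1/4) = -0.267261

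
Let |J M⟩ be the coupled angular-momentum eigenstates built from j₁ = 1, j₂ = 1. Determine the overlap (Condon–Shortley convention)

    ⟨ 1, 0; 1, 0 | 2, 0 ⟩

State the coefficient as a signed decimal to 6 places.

+0.816497  (= +√(2/3))

√[5·0!2!2!/5! · 1!1!1!1!2!2!] = √(2/3)
  +(−1)^0/∏(0,0,1,1,1,1)! = 1  (running 1)
⟨..|..⟩ = √(2/3)·(1) = +0.816497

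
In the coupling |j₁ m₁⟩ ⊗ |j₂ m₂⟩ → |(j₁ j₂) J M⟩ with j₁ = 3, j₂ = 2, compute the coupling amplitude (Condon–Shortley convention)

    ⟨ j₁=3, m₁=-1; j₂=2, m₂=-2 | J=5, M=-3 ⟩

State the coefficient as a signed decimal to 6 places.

j₁+j₂−J=0  J+j₁−j₂=6  J−j₁+j₂=4  j₁+j₂+J+1=11
(j₁±m₁, j₂±m₂, J±M) = (2,4,0,4,2,8)
P² = 442368
sum k=0..0:
  [0] +1/1152 = 1/1152
S = 1/1152
C² = P²·S² = 1/3 ; C = +0.577350

+0.577350  (= +√(1/3))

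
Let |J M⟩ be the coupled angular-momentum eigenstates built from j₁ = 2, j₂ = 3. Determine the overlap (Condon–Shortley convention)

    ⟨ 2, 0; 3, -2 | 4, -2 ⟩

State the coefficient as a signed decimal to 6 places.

+0.585540

j₁+j₂−J=1  J+j₁−j₂=3  J−j₁+j₂=5  j₁+j₂+J+1=10
(j₁±m₁, j₂±m₂, J±M) = (2,2,1,5,2,6)
P² = 8640/7
sum k=0..1:
  [0] +1/48 = 1/48
  [1] −1/240 = -1/240
S = 1/60
C² = P²·S² = 12/35 ; C = +0.585540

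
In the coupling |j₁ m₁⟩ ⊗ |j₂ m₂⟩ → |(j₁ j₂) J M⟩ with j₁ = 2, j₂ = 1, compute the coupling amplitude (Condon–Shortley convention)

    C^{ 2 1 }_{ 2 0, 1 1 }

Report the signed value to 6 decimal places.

triangle: 1!×3!×1!/6! = 6/720
(j±m)!: 2!×2!×2!×0!×3!×1! = 48
prefactor² = (2J+1)×Δ×N² = 2
  k=1: −1/(1!×0!×1!×1!×2!×0!) = -1/2
Σ = -1/2  ⇒  CG² = 2×(-1/2)² = 1/2
CG = −√(1/2) = -0.707107

-0.707107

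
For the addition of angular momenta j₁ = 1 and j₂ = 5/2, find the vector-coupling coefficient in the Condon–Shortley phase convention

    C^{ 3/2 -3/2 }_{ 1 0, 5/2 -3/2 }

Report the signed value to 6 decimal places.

j₁+j₂−J=2  J+j₁−j₂=0  J−j₁+j₂=3  j₁+j₂+J+1=6
(j₁±m₁, j₂±m₂, J±M) = (1,1,1,4,0,3)
P² = 48/5
sum k=1..1:
  [1] −1/6 = -1/6
S = -1/6
C² = P²·S² = 4/15 ; C = -0.516398

-0.516398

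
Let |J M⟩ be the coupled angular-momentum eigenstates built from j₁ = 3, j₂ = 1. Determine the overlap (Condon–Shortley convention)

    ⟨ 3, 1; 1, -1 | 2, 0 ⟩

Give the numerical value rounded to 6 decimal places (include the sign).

+0.534522  (= +√(2/7))

triangle: 2!·4!·0!/7! = 48/5040
(j±m)!: 4!·2!·0!·2!·2!·2! = 384
prefactor² = (2J+1)·Δ·N² = 128/7
  k=0: +1/(0!·2!·2!·0!·2!·0!) = 1/8
Σ = 1/8  ⇒  CG² = 128/7·1/8² = 2/7
CG = +√(2/7) = +0.534522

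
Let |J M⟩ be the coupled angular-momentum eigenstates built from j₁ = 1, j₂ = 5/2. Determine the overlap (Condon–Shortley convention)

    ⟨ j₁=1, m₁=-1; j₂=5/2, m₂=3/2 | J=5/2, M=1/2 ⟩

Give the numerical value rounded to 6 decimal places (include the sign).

−√(16/35) ≈ -0.676123

j₁+j₂−J=1  J+j₁−j₂=1  J−j₁+j₂=4  j₁+j₂+J+1=7
(j₁±m₁, j₂±m₂, J±M) = (0,2,4,1,3,2)
P² = 576/35
sum k=1..1:
  [1] −1/6 = -1/6
S = -1/6
C² = P²·S² = 16/35 ; C = -0.676123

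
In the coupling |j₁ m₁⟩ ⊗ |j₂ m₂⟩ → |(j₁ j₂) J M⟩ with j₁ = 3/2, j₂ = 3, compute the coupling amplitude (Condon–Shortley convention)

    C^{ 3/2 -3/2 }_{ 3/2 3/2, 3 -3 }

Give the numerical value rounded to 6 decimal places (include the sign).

+0.755929

j₁+j₂−J=3  J+j₁−j₂=0  J−j₁+j₂=3  j₁+j₂+J+1=7
(j₁±m₁, j₂±m₂, J±M) = (3,0,0,6,0,3)
P² = 5184/7
sum k=0..0:
  [0] +1/36 = 1/36
S = 1/36
C² = P²·S² = 4/7 ; C = +0.755929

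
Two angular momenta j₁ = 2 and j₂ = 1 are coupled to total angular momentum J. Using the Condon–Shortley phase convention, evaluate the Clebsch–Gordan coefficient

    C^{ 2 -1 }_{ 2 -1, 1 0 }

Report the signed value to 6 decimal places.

-0.408248  (= −√(1/6))

triangle: 1!·3!·1!/6! = 6/720
(j±m)!: 1!·3!·1!·1!·1!·3! = 36
prefactor² = (2J+1)·Δ·N² = 3/2
  k=0: +1/(0!·1!·3!·1!·0!·0!) = 1/6
  k=1: −1/(1!·0!·2!·0!·1!·1!) = -1/2
Σ = -1/3  ⇒  CG² = 3/2·(-1/3)² = 1/6
CG = −√(1/6) = -0.408248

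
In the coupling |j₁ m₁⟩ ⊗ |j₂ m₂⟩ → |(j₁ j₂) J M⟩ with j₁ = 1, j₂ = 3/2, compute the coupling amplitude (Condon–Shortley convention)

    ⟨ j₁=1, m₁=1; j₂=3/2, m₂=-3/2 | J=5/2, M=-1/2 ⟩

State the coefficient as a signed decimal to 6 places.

triangle: 0!*2!*3!/6! = 12/720
(j±m)!: 2!*0!*0!*3!*2!*3! = 144
prefactor² = (2J+1)*Δ*N² = 72/5
  k=0: +1/(0!*0!*0!*0!*2!*3!) = 1/12
Σ = 1/12  ⇒  CG² = 72/5*1/12² = 1/10
CG = +√(1/10) = +0.316228

+√(1/10) = +0.316228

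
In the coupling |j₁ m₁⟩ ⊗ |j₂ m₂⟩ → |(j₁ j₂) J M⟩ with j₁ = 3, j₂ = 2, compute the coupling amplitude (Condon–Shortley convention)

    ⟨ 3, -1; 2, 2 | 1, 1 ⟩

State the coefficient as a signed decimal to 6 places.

+0.169031

triangle: 4!·2!·0!/7! = 48/5040
(j±m)!: 2!·4!·4!·0!·2!·0! = 2304
prefactor² = (2J+1)·Δ·N² = 2304/35
  k=4: +1/(4!·0!·0!·0!·2!·0!) = 1/48
Σ = 1/48  ⇒  CG² = 2304/35·1/48² = 1/35
CG = +√(1/35) = +0.169031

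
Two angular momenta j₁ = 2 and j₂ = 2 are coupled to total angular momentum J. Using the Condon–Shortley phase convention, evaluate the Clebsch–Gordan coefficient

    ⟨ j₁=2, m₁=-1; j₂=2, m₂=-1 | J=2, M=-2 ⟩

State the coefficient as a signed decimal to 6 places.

-0.654654  (= −√(3/7))

j₁+j₂−J=2  J+j₁−j₂=2  J−j₁+j₂=2  j₁+j₂+J+1=7
(j₁±m₁, j₂±m₂, J±M) = (1,3,1,3,0,4)
P² = 48/7
sum k=1..1:
  [1] −1/4 = -1/4
S = -1/4
C² = P²·S² = 3/7 ; C = -0.654654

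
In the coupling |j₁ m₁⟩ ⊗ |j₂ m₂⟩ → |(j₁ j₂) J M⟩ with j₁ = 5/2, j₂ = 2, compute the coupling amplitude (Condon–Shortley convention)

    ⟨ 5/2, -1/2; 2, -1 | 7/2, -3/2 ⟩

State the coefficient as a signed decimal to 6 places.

+√(2/21) = +0.308607

√[8·1!4!3!/9! · 2!3!1!3!2!5!] = √(384/7)
  +(−1)^0/∏(0,1,3,1,1,2)! = 1/12  (running 1/12)
  +(−1)^1/∏(1,0,2,0,2,3)! = -1/24  (running 1/24)
⟨..|..⟩ = √(384/7)·(1/24) = +0.308607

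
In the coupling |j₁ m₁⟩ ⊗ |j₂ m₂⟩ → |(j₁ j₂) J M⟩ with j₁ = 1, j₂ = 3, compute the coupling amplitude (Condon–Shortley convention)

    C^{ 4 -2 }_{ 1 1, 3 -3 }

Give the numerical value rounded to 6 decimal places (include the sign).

+0.188982

j₁+j₂−J=0  J+j₁−j₂=2  J−j₁+j₂=6  j₁+j₂+J+1=9
(j₁±m₁, j₂±m₂, J±M) = (2,0,0,6,2,6)
P² = 518400/7
sum k=0..0:
  [0] +1/1440 = 1/1440
S = 1/1440
C² = P²·S² = 1/28 ; C = +0.188982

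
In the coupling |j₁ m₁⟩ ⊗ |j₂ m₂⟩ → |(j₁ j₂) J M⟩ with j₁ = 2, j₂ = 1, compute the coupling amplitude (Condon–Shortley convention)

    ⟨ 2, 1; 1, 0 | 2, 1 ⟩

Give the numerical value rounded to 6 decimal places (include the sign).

j₁+j₂−J=1  J+j₁−j₂=3  J−j₁+j₂=1  j₁+j₂+J+1=6
(j₁±m₁, j₂±m₂, J±M) = (3,1,1,1,3,1)
P² = 3/2
sum k=0..1:
  [0] +1/2 = 1/2
  [1] −1/6 = -1/6
S = 1/3
C² = P²·S² = 1/6 ; C = +0.408248

+√(1/6) ≈ +0.408248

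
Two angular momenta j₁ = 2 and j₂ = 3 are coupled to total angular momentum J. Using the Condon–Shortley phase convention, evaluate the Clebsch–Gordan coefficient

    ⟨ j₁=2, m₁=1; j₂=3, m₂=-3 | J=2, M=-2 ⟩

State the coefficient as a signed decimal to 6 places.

+√(5/14) = +0.597614

√[5·3!1!3!/8! · 3!1!0!6!0!4!] = √(3240/7)
  +(−1)^0/∏(0,3,1,0,0,3)! = 1/36  (running 1/36)
⟨..|..⟩ = √(3240/7)·(1/36) = +0.597614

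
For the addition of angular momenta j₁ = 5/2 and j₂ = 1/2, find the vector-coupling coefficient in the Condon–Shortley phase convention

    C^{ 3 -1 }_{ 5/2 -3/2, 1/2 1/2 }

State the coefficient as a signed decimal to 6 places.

j₁+j₂−J=0  J+j₁−j₂=5  J−j₁+j₂=1  j₁+j₂+J+1=7
(j₁±m₁, j₂±m₂, J±M) = (1,4,1,0,2,4)
P² = 192
sum k=0..0:
  [0] +1/24 = 1/24
S = 1/24
C² = P²·S² = 1/3 ; C = +0.577350

+√(1/3) ≈ +0.577350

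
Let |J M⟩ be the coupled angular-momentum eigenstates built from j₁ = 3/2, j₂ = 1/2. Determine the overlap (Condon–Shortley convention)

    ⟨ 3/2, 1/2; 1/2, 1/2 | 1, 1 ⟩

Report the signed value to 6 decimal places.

-0.500000  (= −√(1/4))

triangle: 1!*2!*0!/4! = 2/24
(j±m)!: 2!*1!*1!*0!*2!*0! = 4
prefactor² = (2J+1)*Δ*N² = 1
  k=1: −1/(1!*0!*0!*0!*2!*0!) = -1/2
Σ = -1/2  ⇒  CG² = 1*(-1/2)² = 1/4
CG = −√(1/4) = -0.500000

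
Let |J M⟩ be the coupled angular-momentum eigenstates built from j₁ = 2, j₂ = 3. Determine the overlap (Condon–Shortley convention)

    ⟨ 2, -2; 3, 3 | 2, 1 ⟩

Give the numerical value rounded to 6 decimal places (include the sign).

-0.597614

√[5·3!1!3!/8! · 0!4!6!0!3!1!] = √(3240/7)
  +(−1)^3/∏(3,0,1,3,0,0)! = -1/36  (running -1/36)
⟨..|..⟩ = √(3240/7)·(-1/36) = -0.597614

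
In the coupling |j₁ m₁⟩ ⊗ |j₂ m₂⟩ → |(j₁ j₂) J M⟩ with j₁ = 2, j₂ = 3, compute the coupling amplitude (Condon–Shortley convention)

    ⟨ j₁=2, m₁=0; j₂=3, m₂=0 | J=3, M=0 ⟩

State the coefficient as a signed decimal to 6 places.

-0.516398  (= −√(4/15))

j₁+j₂−J=2  J+j₁−j₂=2  J−j₁+j₂=4  j₁+j₂+J+1=9
(j₁±m₁, j₂±m₂, J±M) = (2,2,3,3,3,3)
P² = 48/5
sum k=0..2:
  [0] +1/24 = 1/24
  [1] −1/4 = -1/4
  [2] +1/24 = 1/24
S = -1/6
C² = P²·S² = 4/15 ; C = -0.516398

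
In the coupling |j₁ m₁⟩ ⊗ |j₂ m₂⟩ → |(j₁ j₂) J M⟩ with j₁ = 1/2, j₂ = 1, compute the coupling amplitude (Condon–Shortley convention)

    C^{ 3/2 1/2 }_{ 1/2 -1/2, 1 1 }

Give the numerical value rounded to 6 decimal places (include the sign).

j₁+j₂−J=0  J+j₁−j₂=1  J−j₁+j₂=2  j₁+j₂+J+1=4
(j₁±m₁, j₂±m₂, J±M) = (0,1,2,0,2,1)
P² = 4/3
sum k=0..0:
  [0] +1/2 = 1/2
S = 1/2
C² = P²·S² = 1/3 ; C = +0.577350

+0.577350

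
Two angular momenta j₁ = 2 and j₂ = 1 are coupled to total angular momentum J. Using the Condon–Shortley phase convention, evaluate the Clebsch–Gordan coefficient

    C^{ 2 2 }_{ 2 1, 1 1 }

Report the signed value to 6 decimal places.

triangle: 1!×3!×1!/6! = 6/720
(j±m)!: 3!×1!×2!×0!×4!×0! = 288
prefactor² = (2J+1)×Δ×N² = 12
  k=1: −1/(1!×0!×0!×1!×3!×0!) = -1/6
Σ = -1/6  ⇒  CG² = 12×(-1/6)² = 1/3
CG = −√(1/3) = -0.577350

-0.577350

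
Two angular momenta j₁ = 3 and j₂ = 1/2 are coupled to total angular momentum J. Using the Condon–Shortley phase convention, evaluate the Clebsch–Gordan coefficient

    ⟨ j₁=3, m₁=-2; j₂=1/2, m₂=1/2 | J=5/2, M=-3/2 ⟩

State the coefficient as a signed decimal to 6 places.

j₁+j₂−J=1  J+j₁−j₂=5  J−j₁+j₂=0  j₁+j₂+J+1=7
(j₁±m₁, j₂±m₂, J±M) = (1,5,1,0,1,4)
P² = 2880/7
sum k=1..1:
  [1] −1/24 = -1/24
S = -1/24
C² = P²·S² = 5/7 ; C = -0.845154

-0.845154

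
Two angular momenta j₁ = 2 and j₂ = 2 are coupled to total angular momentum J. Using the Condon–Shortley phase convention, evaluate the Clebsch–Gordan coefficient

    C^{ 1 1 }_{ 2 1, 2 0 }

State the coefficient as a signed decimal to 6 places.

j₁+j₂−J=3  J+j₁−j₂=1  J−j₁+j₂=1  j₁+j₂+J+1=6
(j₁±m₁, j₂±m₂, J±M) = (3,1,2,2,2,0)
P² = 6/5
sum k=1..1:
  [1] −1/2 = -1/2
S = -1/2
C² = P²·S² = 3/10 ; C = -0.547723

−√(3/10) ≈ -0.547723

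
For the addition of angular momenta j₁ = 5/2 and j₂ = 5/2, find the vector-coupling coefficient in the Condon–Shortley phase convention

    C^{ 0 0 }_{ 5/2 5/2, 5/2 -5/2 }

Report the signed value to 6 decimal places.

+0.408248

triangle: 5!×0!×0!/6! = 120/720
(j±m)!: 5!×0!×0!×5!×0!×0! = 14400
prefactor² = (2J+1)×Δ×N² = 2400
  k=0: +1/(0!×5!×0!×0!×0!×0!) = 1/120
Σ = 1/120  ⇒  CG² = 2400×1/120² = 1/6
CG = +√(1/6) = +0.408248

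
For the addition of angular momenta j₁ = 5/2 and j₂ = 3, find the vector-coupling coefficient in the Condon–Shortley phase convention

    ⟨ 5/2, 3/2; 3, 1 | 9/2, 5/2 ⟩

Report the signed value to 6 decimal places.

√[10·1!4!5!/11! · 4!1!4!2!7!2!] = √(92160/11)
  +(−1)^0/∏(0,1,1,4,3,1)! = 1/144  (running 1/144)
  +(−1)^1/∏(1,0,0,3,4,2)! = -1/288  (running 1/288)
⟨..|..⟩ = √(92160/11)·(1/288) = +0.317821

+√(10/99) = +0.317821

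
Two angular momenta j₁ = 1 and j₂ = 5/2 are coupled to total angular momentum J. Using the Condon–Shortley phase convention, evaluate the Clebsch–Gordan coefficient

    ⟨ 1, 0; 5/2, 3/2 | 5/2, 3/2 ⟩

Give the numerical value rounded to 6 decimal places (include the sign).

-0.507093  (= −√(9/35))

triangle: 1!*1!*4!/7! = 24/5040
(j±m)!: 1!*1!*4!*1!*4!*1! = 576
prefactor² = (2J+1)*Δ*N² = 576/35
  k=0: +1/(0!*1!*1!*4!*0!*0!) = 1/24
  k=1: −1/(1!*0!*0!*3!*1!*1!) = -1/6
Σ = -1/8  ⇒  CG² = 576/35*(-1/8)² = 9/35
CG = −√(9/35) = -0.507093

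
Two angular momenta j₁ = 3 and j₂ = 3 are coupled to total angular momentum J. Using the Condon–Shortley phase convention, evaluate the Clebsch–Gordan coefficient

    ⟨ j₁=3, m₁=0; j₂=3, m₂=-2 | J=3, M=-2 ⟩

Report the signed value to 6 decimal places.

√[7·3!3!3!/10! · 3!3!1!5!1!5!] = √(216)
  +(−1)^0/∏(0,3,3,1,0,2)! = 1/72  (running 1/72)
  +(−1)^1/∏(1,2,2,0,1,3)! = -1/24  (running -1/36)
⟨..|..⟩ = √(216)·(-1/36) = -0.408248

-0.408248  (= −√(1/6))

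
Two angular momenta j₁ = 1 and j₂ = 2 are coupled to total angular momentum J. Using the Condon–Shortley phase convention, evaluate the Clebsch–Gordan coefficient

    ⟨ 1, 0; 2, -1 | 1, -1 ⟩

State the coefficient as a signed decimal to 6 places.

√[3·2!0!2!/5! · 1!1!1!3!0!2!] = √(6/5)
  +(−1)^1/∏(1,1,0,0,0,2)! = -1/2  (running -1/2)
⟨..|..⟩ = √(6/5)·(-1/2) = -0.547723

−√(3/10) ≈ -0.547723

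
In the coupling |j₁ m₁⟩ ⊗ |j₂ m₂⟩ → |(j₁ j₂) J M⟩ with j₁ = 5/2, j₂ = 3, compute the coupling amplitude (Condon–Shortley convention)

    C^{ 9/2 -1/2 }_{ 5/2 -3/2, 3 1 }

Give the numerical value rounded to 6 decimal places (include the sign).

-0.594588  (= −√(35/99))

j₁+j₂−J=1  J+j₁−j₂=4  J−j₁+j₂=5  j₁+j₂+J+1=11
(j₁±m₁, j₂±m₂, J±M) = (1,4,4,2,4,5)
P² = 184320/77
sum k=0..1:
  [0] +1/576 = 1/576
  [1] −1/72 = -1/72
S = -7/576
C² = P²·S² = 35/99 ; C = -0.594588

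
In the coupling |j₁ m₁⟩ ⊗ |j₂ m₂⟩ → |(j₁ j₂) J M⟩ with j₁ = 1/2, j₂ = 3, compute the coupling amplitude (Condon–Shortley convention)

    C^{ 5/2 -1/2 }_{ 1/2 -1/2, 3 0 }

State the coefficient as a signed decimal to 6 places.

√[6·1!0!5!/7! · 0!1!3!3!2!3!] = √(432/7)
  +(−1)^1/∏(1,0,0,2,0,3)! = -1/12  (running -1/12)
⟨..|..⟩ = √(432/7)·(-1/12) = -0.654654

−√(3/7) ≈ -0.654654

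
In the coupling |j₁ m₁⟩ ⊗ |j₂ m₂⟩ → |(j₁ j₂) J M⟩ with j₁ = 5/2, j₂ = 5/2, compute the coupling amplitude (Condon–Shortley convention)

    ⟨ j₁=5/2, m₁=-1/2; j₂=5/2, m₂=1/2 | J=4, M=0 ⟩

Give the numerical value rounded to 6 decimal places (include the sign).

j₁+j₂−J=1  J+j₁−j₂=4  J−j₁+j₂=4  j₁+j₂+J+1=10
(j₁±m₁, j₂±m₂, J±M) = (2,3,3,2,4,4)
P² = 20736/175
sum k=0..1:
  [0] +1/36 = 1/36
  [1] −1/16 = -1/16
S = -5/144
C² = P²·S² = 1/7 ; C = -0.377964

-0.377964  (= −√(1/7))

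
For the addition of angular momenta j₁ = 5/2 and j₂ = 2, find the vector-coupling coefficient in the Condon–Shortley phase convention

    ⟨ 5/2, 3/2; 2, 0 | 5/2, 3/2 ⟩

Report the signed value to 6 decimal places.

j₁+j₂−J=2  J+j₁−j₂=3  J−j₁+j₂=2  j₁+j₂+J+1=8
(j₁±m₁, j₂±m₂, J±M) = (4,1,2,2,4,1)
P² = 288/35
sum k=0..1:
  [0] +1/8 = 1/8
  [1] −1/6 = -1/6
S = -1/24
C² = P²·S² = 1/70 ; C = -0.119523

−√(1/70) ≈ -0.119523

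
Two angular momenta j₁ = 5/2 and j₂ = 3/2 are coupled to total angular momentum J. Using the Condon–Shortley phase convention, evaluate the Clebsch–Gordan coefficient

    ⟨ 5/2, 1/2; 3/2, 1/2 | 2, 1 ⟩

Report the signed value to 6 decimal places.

triangle: 2!×3!×1!/7! = 12/5040
(j±m)!: 3!×2!×2!×1!×3!×1! = 144
prefactor² = (2J+1)×Δ×N² = 12/7
  k=1: −1/(1!×1!×1!×1!×2!×0!) = -1/2
  k=2: +1/(2!×0!×0!×0!×3!×1!) = 1/12
Σ = -5/12  ⇒  CG² = 12/7×(-5/12)² = 25/84
CG = −√(25/84) = -0.545545

−√(25/84) = -0.545545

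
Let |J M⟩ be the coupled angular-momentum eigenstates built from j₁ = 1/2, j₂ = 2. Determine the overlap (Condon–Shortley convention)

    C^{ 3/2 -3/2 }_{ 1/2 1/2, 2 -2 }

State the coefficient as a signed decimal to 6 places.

j₁+j₂−J=1  J+j₁−j₂=0  J−j₁+j₂=3  j₁+j₂+J+1=5
(j₁±m₁, j₂±m₂, J±M) = (1,0,0,4,0,3)
P² = 144/5
sum k=0..0:
  [0] +1/6 = 1/6
S = 1/6
C² = P²·S² = 4/5 ; C = +0.894427

+0.894427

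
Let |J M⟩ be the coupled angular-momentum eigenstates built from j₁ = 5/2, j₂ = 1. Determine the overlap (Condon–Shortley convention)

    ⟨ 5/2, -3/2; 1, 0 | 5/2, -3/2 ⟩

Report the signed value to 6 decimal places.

−√(9/35) = -0.507093

√[6·1!4!1!/7! · 1!4!1!1!1!4!] = √(576/35)
  +(−1)^0/∏(0,1,4,1,0,0)! = 1/24  (running 1/24)
  +(−1)^1/∏(1,0,3,0,1,1)! = -1/6  (running -1/8)
⟨..|..⟩ = √(576/35)·(-1/8) = -0.507093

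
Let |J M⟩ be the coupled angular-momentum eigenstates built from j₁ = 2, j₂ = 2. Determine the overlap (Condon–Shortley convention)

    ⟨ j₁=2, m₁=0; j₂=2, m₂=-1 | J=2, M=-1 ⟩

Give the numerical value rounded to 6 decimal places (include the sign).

√[5·2!2!2!/7! · 2!2!1!3!1!3!] = √(8/7)
  +(−1)^0/∏(0,2,2,1,0,1)! = 1/4  (running 1/4)
  +(−1)^1/∏(1,1,1,0,1,2)! = -1/2  (running -1/4)
⟨..|..⟩ = √(8/7)·(-1/4) = -0.267261

−√(1/14) = -0.267261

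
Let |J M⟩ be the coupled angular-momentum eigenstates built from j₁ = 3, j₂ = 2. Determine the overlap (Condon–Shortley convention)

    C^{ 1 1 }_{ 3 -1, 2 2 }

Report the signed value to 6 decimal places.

√[3·4!2!0!/7! · 2!4!4!0!2!0!] = √(2304/35)
  +(−1)^4/∏(4,0,0,0,2,0)! = 1/48  (running 1/48)
⟨..|..⟩ = √(2304/35)·(1/48) = +0.169031

+√(1/35) ≈ +0.169031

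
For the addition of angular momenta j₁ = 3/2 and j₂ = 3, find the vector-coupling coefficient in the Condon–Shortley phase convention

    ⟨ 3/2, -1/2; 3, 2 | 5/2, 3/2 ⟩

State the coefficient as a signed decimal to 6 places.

+0.267261  (= +√(1/14))

√[6·2!1!4!/8! · 1!2!5!1!4!1!] = √(288/7)
  +(−1)^1/∏(1,1,1,4,0,0)! = -1/24  (running -1/24)
  +(−1)^2/∏(2,0,0,3,1,1)! = 1/12  (running 1/24)
⟨..|..⟩ = √(288/7)·(1/24) = +0.267261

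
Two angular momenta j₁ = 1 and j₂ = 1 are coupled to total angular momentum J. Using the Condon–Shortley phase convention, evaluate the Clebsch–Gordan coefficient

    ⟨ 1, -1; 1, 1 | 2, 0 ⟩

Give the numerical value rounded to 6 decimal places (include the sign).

+0.408248

√[5·0!2!2!/5! · 0!2!2!0!2!2!] = √(8/3)
  +(−1)^0/∏(0,0,2,2,0,0)! = 1/4  (running 1/4)
⟨..|..⟩ = √(8/3)·(1/4) = +0.408248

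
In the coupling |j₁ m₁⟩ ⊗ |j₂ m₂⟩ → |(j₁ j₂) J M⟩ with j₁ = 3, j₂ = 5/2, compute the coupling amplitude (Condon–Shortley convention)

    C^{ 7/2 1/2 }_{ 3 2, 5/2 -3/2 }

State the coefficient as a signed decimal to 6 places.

+√(20/63) ≈ +0.563436

√[8·2!4!3!/10! · 5!1!1!4!4!3!] = √(9216/35)
  +(−1)^0/∏(0,2,1,1,3,2)! = 1/24  (running 1/24)
  +(−1)^1/∏(1,1,0,0,4,3)! = -1/144  (running 5/144)
⟨..|..⟩ = √(9216/35)·(5/144) = +0.563436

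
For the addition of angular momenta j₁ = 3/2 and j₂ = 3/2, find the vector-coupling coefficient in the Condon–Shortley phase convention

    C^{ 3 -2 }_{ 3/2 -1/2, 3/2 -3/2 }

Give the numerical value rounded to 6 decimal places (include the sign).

+√(1/2) ≈ +0.707107

j₁+j₂−J=0  J+j₁−j₂=3  J−j₁+j₂=3  j₁+j₂+J+1=7
(j₁±m₁, j₂±m₂, J±M) = (1,2,0,3,1,5)
P² = 72
sum k=0..0:
  [0] +1/12 = 1/12
S = 1/12
C² = P²·S² = 1/2 ; C = +0.707107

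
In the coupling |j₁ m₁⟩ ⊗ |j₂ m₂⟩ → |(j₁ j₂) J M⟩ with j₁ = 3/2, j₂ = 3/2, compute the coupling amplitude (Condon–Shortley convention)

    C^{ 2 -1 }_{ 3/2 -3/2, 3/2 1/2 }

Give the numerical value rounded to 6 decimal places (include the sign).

−√(1/2) = -0.707107

j₁+j₂−J=1  J+j₁−j₂=2  J−j₁+j₂=2  j₁+j₂+J+1=6
(j₁±m₁, j₂±m₂, J±M) = (0,3,2,1,1,3)
P² = 2
sum k=1..1:
  [1] −1/2 = -1/2
S = -1/2
C² = P²·S² = 1/2 ; C = -0.707107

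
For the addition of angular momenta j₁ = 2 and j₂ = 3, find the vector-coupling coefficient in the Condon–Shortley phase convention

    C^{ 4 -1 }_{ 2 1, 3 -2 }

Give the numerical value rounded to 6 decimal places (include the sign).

+√(7/20) = +0.591608

j₁+j₂−J=1  J+j₁−j₂=3  J−j₁+j₂=5  j₁+j₂+J+1=10
(j₁±m₁, j₂±m₂, J±M) = (3,1,1,5,3,5)
P² = 6480/7
sum k=0..1:
  [0] +1/48 = 1/48
  [1] −1/720 = -1/720
S = 7/360
C² = P²·S² = 7/20 ; C = +0.591608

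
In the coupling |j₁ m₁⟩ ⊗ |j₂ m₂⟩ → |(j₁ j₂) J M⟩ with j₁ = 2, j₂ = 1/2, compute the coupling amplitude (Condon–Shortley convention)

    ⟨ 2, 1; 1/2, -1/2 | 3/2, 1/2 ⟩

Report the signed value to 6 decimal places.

j₁+j₂−J=1  J+j₁−j₂=3  J−j₁+j₂=0  j₁+j₂+J+1=5
(j₁±m₁, j₂±m₂, J±M) = (3,1,0,1,2,1)
P² = 12/5
sum k=0..0:
  [0] +1/2 = 1/2
S = 1/2
C² = P²·S² = 3/5 ; C = +0.774597

+√(3/5) ≈ +0.774597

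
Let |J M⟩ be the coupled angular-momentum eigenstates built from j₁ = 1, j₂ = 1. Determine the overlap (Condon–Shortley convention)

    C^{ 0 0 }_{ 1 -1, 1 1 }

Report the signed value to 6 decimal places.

√[1·2!0!0!/3! · 0!2!2!0!0!0!] = √(4/3)
  +(−1)^2/∏(2,0,0,0,0,0)! = 1/2  (running 1/2)
⟨..|..⟩ = √(4/3)·(1/2) = +0.577350

+0.577350  (= +√(1/3))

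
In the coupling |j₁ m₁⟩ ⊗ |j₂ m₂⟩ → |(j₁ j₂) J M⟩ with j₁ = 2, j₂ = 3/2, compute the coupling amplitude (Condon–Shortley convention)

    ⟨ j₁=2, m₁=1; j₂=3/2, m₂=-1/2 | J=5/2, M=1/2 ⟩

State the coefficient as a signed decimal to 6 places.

j₁+j₂−J=1  J+j₁−j₂=3  J−j₁+j₂=2  j₁+j₂+J+1=7
(j₁±m₁, j₂±m₂, J±M) = (3,1,1,2,3,2)
P² = 72/35
sum k=0..1:
  [0] +1/2 = 1/2
  [1] −1/12 = -1/12
S = 5/12
C² = P²·S² = 5/14 ; C = +0.597614

+0.597614  (= +√(5/14))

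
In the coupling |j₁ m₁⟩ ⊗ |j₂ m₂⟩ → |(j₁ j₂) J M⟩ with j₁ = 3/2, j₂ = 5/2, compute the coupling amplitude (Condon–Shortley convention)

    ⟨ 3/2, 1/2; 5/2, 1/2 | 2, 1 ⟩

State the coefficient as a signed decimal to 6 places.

j₁+j₂−J=2  J+j₁−j₂=1  J−j₁+j₂=3  j₁+j₂+J+1=7
(j₁±m₁, j₂±m₂, J±M) = (2,1,3,2,3,1)
P² = 12/7
sum k=0..1:
  [0] +1/12 = 1/12
  [1] −1/2 = -1/2
S = -5/12
C² = P²·S² = 25/84 ; C = -0.545545

-0.545545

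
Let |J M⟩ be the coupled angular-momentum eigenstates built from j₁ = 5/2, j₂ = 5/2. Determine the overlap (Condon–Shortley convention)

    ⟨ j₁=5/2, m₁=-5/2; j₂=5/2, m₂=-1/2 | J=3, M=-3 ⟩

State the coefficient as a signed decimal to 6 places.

+0.527046  (= +√(5/18))

√[7·2!3!3!/9! · 0!5!2!3!0!6!] = √(1440)
  +(−1)^2/∏(2,0,3,0,0,3)! = 1/72  (running 1/72)
⟨..|..⟩ = √(1440)·(1/72) = +0.527046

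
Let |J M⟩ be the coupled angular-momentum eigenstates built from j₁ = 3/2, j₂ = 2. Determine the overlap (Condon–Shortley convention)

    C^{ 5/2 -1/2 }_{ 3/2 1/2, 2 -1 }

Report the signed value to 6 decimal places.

+√(5/14) ≈ +0.597614

j₁+j₂−J=1  J+j₁−j₂=2  J−j₁+j₂=3  j₁+j₂+J+1=7
(j₁±m₁, j₂±m₂, J±M) = (2,1,1,3,2,3)
P² = 72/35
sum k=0..1:
  [0] +1/2 = 1/2
  [1] −1/12 = -1/12
S = 5/12
C² = P²·S² = 5/14 ; C = +0.597614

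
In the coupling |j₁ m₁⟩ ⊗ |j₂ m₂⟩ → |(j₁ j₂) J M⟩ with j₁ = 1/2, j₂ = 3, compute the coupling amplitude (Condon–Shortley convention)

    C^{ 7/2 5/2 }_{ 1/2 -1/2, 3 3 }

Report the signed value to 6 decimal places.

+0.377964  (= +√(1/7))

√[8·0!1!6!/8! · 0!1!6!0!6!1!] = √(518400/7)
  +(−1)^0/∏(0,0,1,6,0,0)! = 1/720  (running 1/720)
⟨..|..⟩ = √(518400/7)·(1/720) = +0.377964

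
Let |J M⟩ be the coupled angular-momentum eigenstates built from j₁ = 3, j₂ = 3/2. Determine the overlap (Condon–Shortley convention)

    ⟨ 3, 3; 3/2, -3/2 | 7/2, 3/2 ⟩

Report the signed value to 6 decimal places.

+0.308607

j₁+j₂−J=1  J+j₁−j₂=5  J−j₁+j₂=2  j₁+j₂+J+1=9
(j₁±m₁, j₂±m₂, J±M) = (6,0,0,3,5,2)
P² = 38400/7
sum k=0..0:
  [0] +1/240 = 1/240
S = 1/240
C² = P²·S² = 2/21 ; C = +0.308607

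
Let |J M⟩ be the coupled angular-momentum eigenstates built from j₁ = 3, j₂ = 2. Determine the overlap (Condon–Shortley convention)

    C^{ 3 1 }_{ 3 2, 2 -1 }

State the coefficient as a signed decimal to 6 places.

+0.500000

√[7·2!4!2!/9! · 5!1!1!3!4!2!] = √(64)
  +(−1)^0/∏(0,2,1,1,3,1)! = 1/12  (running 1/12)
  +(−1)^1/∏(1,1,0,0,4,2)! = -1/48  (running 1/16)
⟨..|..⟩ = √(64)·(1/16) = +0.500000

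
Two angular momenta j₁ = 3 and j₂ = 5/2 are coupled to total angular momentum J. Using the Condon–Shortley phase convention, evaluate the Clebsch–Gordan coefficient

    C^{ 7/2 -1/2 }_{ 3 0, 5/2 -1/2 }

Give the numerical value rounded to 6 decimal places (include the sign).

triangle: 2!×4!×3!/10! = 288/3628800
(j±m)!: 3!×3!×2!×3!×3!×4! = 62208
prefactor² = (2J+1)×Δ×N² = 6912/175
  k=0: +1/(0!×2!×3!×2!×1!×1!) = 1/24
  k=1: −1/(1!×1!×2!×1!×2!×2!) = -1/8
  k=2: +1/(2!×0!×1!×0!×3!×3!) = 1/72
Σ = -5/72  ⇒  CG² = 6912/175×(-5/72)² = 4/21
CG = −√(4/21) = -0.436436

−√(4/21) = -0.436436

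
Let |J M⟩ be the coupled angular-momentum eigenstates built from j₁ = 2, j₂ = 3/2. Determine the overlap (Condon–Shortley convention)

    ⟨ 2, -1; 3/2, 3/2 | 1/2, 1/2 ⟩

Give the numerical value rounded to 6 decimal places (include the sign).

-0.316228  (= −√(1/10))

triangle: 3!·1!·0!/5! = 6/120
(j±m)!: 1!·3!·3!·0!·1!·0! = 36
prefactor² = (2J+1)·Δ·N² = 18/5
  k=3: −1/(3!·0!·0!·0!·1!·0!) = -1/6
Σ = -1/6  ⇒  CG² = 18/5·(-1/6)² = 1/10
CG = −√(1/10) = -0.316228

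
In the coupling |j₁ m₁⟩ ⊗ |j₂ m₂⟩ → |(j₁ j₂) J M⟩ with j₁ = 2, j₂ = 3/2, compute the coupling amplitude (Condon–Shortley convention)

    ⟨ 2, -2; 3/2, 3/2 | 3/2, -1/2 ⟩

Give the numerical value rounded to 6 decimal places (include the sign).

+0.632456

j₁+j₂−J=2  J+j₁−j₂=2  J−j₁+j₂=1  j₁+j₂+J+1=6
(j₁±m₁, j₂±m₂, J±M) = (0,4,3,0,1,2)
P² = 32/5
sum k=2..2:
  [2] +1/4 = 1/4
S = 1/4
C² = P²·S² = 2/5 ; C = +0.632456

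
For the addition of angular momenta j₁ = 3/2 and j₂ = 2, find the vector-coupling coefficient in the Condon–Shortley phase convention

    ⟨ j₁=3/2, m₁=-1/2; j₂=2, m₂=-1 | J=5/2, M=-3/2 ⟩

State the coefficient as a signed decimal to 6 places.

√[6·1!2!3!/7! · 1!2!1!3!1!4!] = √(144/35)
  +(−1)^0/∏(0,1,2,1,0,2)! = 1/4  (running 1/4)
  +(−1)^1/∏(1,0,1,0,1,3)! = -1/6  (running 1/12)
⟨..|..⟩ = √(144/35)·(1/12) = +0.169031

+0.169031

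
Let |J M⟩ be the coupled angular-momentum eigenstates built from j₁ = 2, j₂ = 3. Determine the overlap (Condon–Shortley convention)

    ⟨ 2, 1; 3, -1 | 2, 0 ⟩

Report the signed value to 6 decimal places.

−√(1/7) ≈ -0.377964

√[5·3!1!3!/8! · 3!1!2!4!2!2!] = √(36/7)
  +(−1)^0/∏(0,3,1,2,0,1)! = 1/12  (running 1/12)
  +(−1)^1/∏(1,2,0,1,1,2)! = -1/4  (running -1/6)
⟨..|..⟩ = √(36/7)·(-1/6) = -0.377964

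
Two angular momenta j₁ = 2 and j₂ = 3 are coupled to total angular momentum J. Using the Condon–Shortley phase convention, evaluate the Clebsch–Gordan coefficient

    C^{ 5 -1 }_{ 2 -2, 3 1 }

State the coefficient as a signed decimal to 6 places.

j₁+j₂−J=0  J+j₁−j₂=4  J−j₁+j₂=6  j₁+j₂+J+1=11
(j₁±m₁, j₂±m₂, J±M) = (0,4,4,2,4,6)
P² = 663552/7
sum k=0..0:
  [0] +1/1152 = 1/1152
S = 1/1152
C² = P²·S² = 1/14 ; C = +0.267261

+√(1/14) = +0.267261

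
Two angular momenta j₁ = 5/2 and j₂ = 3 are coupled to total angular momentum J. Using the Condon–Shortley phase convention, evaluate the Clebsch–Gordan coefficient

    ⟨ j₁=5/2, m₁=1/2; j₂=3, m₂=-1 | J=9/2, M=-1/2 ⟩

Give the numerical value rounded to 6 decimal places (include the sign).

triangle: 1!×4!×5!/11! = 2880/39916800
(j±m)!: 3!×2!×2!×4!×4!×5! = 1658880
prefactor² = (2J+1)×Δ×N² = 92160/77
  k=0: +1/(0!×1!×2!×2!×2!×3!) = 1/48
  k=1: −1/(1!×0!×1!×1!×3!×4!) = -1/144
Σ = 1/72  ⇒  CG² = 92160/77×1/72² = 160/693
CG = +√(160/693) = +0.480500

+0.480500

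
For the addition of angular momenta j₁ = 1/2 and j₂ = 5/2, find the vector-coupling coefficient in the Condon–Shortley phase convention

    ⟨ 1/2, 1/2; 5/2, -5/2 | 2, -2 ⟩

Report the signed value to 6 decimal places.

j₁+j₂−J=1  J+j₁−j₂=0  J−j₁+j₂=4  j₁+j₂+J+1=6
(j₁±m₁, j₂±m₂, J±M) = (1,0,0,5,0,4)
P² = 480
sum k=0..0:
  [0] +1/24 = 1/24
S = 1/24
C² = P²·S² = 5/6 ; C = +0.912871

+√(5/6) = +0.912871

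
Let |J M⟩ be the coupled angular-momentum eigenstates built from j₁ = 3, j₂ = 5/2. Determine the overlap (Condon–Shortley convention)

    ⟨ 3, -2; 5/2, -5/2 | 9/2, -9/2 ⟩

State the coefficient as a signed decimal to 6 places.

j₁+j₂−J=1  J+j₁−j₂=5  J−j₁+j₂=4  j₁+j₂+J+1=11
(j₁±m₁, j₂±m₂, J±M) = (1,5,0,5,0,9)
P² = 41472000/11
sum k=0..0:
  [0] +1/2880 = 1/2880
S = 1/2880
C² = P²·S² = 5/11 ; C = +0.674200

+0.674200  (= +√(5/11))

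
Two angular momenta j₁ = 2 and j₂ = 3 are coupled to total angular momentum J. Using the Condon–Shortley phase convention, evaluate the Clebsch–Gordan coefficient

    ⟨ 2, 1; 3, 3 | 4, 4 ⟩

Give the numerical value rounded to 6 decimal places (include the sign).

−√(3/5) ≈ -0.774597

triangle: 1!·3!·5!/10! = 720/3628800
(j±m)!: 3!·1!·6!·0!·8!·0! = 174182400
prefactor² = (2J+1)·Δ·N² = 311040
  k=1: −1/(1!·0!·0!·5!·3!·0!) = -1/720
Σ = -1/720  ⇒  CG² = 311040·(-1/720)² = 3/5
CG = −√(3/5) = -0.774597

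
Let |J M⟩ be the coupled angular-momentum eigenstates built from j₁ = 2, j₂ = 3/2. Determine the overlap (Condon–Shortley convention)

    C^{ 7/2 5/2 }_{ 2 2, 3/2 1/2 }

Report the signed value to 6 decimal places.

√[8·0!4!3!/8! · 4!0!2!1!6!1!] = √(6912/7)
  +(−1)^0/∏(0,0,0,2,4,1)! = 1/48  (running 1/48)
⟨..|..⟩ = √(6912/7)·(1/48) = +0.654654

+√(3/7) ≈ +0.654654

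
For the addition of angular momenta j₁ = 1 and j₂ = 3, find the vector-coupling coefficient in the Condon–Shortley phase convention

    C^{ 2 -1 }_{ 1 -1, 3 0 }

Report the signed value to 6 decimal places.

+0.377964  (= +√(1/7))

j₁+j₂−J=2  J+j₁−j₂=0  J−j₁+j₂=4  j₁+j₂+J+1=7
(j₁±m₁, j₂±m₂, J±M) = (0,2,3,3,1,3)
P² = 144/7
sum k=2..2:
  [2] +1/12 = 1/12
S = 1/12
C² = P²·S² = 1/7 ; C = +0.377964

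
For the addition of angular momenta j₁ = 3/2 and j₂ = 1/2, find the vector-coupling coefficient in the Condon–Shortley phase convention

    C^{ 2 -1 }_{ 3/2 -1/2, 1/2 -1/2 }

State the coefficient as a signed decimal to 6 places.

+0.866025

triangle: 0!·3!·1!/5! = 6/120
(j±m)!: 1!·2!·0!·1!·1!·3! = 12
prefactor² = (2J+1)·Δ·N² = 3
  k=0: +1/(0!·0!·2!·0!·1!·1!) = 1/2
Σ = 1/2  ⇒  CG² = 3·1/2² = 3/4
CG = +√(3/4) = +0.866025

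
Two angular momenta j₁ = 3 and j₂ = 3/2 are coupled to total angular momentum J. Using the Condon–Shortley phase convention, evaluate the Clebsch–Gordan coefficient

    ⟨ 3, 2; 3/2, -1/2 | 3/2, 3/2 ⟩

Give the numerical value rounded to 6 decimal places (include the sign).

−√(2/7) = -0.534522

triangle: 3!·3!·0!/7! = 36/5040
(j±m)!: 5!·1!·1!·2!·3!·0! = 1440
prefactor² = (2J+1)·Δ·N² = 288/7
  k=1: −1/(1!·2!·0!·0!·3!·0!) = -1/12
Σ = -1/12  ⇒  CG² = 288/7·(-1/12)² = 2/7
CG = −√(2/7) = -0.534522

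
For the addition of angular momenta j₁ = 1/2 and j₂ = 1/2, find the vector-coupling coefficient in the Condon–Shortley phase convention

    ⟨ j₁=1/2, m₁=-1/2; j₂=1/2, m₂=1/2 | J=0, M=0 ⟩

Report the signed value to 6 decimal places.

triangle: 1!×0!×0!/2! = 1/2
(j±m)!: 0!×1!×1!×0!×0!×0! = 1
prefactor² = (2J+1)×Δ×N² = 1/2
  k=1: −1/(1!×0!×0!×0!×0!×0!) = -1
Σ = -1  ⇒  CG² = 1/2×(-1)² = 1/2
CG = −√(1/2) = -0.707107

-0.707107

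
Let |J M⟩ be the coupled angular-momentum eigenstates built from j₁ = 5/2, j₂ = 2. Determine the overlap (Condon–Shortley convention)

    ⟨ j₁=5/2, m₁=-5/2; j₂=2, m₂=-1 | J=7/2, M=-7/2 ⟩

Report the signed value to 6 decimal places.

√[8·1!4!3!/9! · 0!5!1!3!0!7!] = √(11520)
  +(−1)^1/∏(1,0,4,0,0,3)! = -1/144  (running -1/144)
⟨..|..⟩ = √(11520)·(-1/144) = -0.745356

-0.745356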